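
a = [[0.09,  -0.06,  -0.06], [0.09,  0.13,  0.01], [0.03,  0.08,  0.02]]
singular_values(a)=[0.18, 0.12, 0.0]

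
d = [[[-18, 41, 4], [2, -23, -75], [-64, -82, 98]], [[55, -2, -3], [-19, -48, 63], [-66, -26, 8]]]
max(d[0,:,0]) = 2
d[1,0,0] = 55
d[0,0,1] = 41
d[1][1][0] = -19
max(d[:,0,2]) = 4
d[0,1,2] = -75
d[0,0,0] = -18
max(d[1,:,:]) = 63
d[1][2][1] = -26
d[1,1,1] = -48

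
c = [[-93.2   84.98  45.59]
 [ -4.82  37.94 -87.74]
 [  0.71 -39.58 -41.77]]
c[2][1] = -39.58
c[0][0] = -93.2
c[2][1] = -39.58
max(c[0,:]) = 84.98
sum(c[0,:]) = 37.370000000000005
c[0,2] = 45.59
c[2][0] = 0.71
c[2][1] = -39.58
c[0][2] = 45.59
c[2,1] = -39.58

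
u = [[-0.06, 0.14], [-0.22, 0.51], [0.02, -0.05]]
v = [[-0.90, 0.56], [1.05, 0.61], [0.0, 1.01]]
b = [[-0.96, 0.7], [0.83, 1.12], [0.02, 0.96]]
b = u + v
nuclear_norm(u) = 0.58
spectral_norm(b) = 1.65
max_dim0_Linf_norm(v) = 1.05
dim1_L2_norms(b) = [1.19, 1.39, 0.96]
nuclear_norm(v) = 2.69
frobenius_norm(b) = 2.07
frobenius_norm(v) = 1.90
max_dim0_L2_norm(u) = 0.53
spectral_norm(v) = 1.41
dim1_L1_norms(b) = [1.66, 1.95, 0.98]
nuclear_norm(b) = 2.90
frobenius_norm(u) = 0.58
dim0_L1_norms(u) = [0.3, 0.7]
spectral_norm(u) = 0.58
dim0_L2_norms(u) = [0.23, 0.53]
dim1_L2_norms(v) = [1.06, 1.21, 1.01]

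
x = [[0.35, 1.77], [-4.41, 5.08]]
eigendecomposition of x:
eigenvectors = [[(0.45-0.28j), 0.45+0.28j],[0.84+0.00j, 0.84-0.00j]]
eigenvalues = [(2.72+1.49j), (2.72-1.49j)]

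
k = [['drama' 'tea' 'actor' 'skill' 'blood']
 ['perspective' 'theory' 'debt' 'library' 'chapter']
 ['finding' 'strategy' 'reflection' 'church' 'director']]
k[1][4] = 'chapter'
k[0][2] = 'actor'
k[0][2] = 'actor'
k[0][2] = 'actor'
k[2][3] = 'church'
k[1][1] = 'theory'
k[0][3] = 'skill'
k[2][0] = 'finding'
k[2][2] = 'reflection'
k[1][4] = 'chapter'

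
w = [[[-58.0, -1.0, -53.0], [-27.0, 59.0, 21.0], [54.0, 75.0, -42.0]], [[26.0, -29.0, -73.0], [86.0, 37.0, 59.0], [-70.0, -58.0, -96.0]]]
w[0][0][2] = -53.0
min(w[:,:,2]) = -96.0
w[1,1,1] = 37.0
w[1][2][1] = -58.0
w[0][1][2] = 21.0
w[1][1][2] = 59.0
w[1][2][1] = -58.0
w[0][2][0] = 54.0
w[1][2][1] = -58.0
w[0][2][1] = 75.0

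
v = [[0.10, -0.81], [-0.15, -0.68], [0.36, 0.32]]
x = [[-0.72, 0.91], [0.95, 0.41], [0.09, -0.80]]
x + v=[[-0.62, 0.1],[0.8, -0.27],[0.45, -0.48]]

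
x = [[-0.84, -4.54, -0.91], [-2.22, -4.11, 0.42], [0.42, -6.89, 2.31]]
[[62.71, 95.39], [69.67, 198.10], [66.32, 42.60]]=x@[[-11.14, -71.98], [-11.21, -8.77], [-2.7, 5.37]]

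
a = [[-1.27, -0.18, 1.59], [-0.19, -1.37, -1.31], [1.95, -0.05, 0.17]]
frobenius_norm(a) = 3.41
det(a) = 5.10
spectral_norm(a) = 2.55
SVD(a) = [[-0.76, 0.1, 0.64], [0.32, -0.81, 0.5], [0.57, 0.58, 0.58]] @ diag([2.546393126440464, 2.049008415467015, 0.9766506842070565]) @ [[0.79, -0.13, -0.6], [0.57, 0.52, 0.64], [0.23, -0.85, 0.48]]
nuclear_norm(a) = 5.57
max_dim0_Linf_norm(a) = 1.95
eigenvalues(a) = [1.42, -2.37, -1.52]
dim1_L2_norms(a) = [2.04, 1.91, 1.96]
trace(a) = -2.47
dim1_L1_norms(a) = [3.04, 2.87, 2.17]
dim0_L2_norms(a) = [2.33, 1.38, 2.07]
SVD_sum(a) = [[-1.52,  0.25,  1.16], [0.64,  -0.11,  -0.49], [1.14,  -0.19,  -0.87]] + [[0.11, 0.10, 0.12], [-0.94, -0.85, -1.05], [0.68, 0.62, 0.76]] + [[0.14, -0.53, 0.3], [0.11, -0.41, 0.23], [0.13, -0.48, 0.27]]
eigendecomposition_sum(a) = [[0.43, -0.04, 0.60],[-0.36, 0.03, -0.49],[0.69, -0.06, 0.95]] + [[-1.82, -0.28, 1.0], [1.53, 0.23, -0.84], [1.43, 0.22, -0.78]] + [[0.11,0.14,-0.00],[-1.36,-1.64,0.02],[-0.17,-0.21,0.00]]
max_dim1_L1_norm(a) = 3.04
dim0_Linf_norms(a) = [1.95, 1.37, 1.59]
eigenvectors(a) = [[-0.49, 0.66, -0.08], [0.40, -0.55, 0.99], [-0.78, -0.52, 0.12]]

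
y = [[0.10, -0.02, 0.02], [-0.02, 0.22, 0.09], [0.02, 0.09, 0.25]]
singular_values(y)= [0.33, 0.16, 0.09]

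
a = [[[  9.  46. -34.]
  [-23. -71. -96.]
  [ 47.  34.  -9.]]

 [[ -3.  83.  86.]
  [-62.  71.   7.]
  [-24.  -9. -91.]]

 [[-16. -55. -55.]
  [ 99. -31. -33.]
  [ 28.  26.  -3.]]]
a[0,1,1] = -71.0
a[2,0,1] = -55.0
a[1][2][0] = -24.0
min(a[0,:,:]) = -96.0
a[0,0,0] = 9.0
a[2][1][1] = -31.0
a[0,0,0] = 9.0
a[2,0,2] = -55.0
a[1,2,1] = -9.0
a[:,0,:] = [[9.0, 46.0, -34.0], [-3.0, 83.0, 86.0], [-16.0, -55.0, -55.0]]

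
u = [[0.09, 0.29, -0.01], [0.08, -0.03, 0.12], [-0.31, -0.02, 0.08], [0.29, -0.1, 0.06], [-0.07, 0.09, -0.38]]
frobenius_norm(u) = 0.69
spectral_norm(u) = 0.47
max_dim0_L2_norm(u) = 0.45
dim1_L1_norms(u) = [0.39, 0.23, 0.41, 0.45, 0.54]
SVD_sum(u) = [[-0.01, 0.01, -0.01], [0.1, -0.04, 0.09], [-0.13, 0.05, -0.11], [0.21, -0.08, 0.17], [-0.23, 0.09, -0.19]] + [[0.12, 0.07, -0.11], [-0.02, -0.01, 0.02], [-0.18, -0.11, 0.17], [0.08, 0.05, -0.07], [0.15, 0.09, -0.14]] + [[-0.02, 0.21, 0.12],[-0.0, 0.02, 0.01],[-0.0, 0.04, 0.02],[0.01, -0.07, -0.04],[0.01, -0.09, -0.05]]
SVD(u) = [[0.04, -0.44, -0.87], [-0.30, 0.08, -0.09], [0.37, 0.64, -0.16], [-0.59, -0.28, 0.28], [0.65, -0.55, 0.36]] @ diag([0.4739374232142699, 0.4124394214691905, 0.2779874862204724]) @ [[-0.74, 0.28, -0.61], [-0.67, -0.40, 0.63], [0.07, -0.87, -0.48]]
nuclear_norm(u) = 1.16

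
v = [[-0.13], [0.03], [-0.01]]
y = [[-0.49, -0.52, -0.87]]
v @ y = [[0.06, 0.07, 0.11], [-0.01, -0.02, -0.03], [0.0, 0.01, 0.01]]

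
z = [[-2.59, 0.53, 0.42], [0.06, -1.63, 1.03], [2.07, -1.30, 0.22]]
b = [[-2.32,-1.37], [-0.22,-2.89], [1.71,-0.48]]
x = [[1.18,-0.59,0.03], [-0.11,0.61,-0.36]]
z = b @ x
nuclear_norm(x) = 1.96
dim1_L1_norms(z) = [3.54, 2.72, 3.59]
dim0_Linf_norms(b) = [2.32, 2.89]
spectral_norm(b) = 3.55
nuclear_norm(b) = 6.04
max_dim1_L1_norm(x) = 1.8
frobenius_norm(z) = 4.11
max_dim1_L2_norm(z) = 2.68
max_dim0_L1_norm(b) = 4.74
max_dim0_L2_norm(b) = 3.23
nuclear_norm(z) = 5.58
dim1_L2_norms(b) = [2.69, 2.9, 1.78]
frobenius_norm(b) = 4.34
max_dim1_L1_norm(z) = 3.59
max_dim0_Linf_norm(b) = 2.89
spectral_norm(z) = 3.61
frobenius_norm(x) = 1.50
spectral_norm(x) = 1.39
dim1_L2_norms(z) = [2.68, 1.93, 2.45]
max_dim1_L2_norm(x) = 1.32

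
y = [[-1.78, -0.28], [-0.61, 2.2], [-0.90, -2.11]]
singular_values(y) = [3.1, 2.03]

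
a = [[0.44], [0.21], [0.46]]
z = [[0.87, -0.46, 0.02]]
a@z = [[0.38, -0.20, 0.01], [0.18, -0.10, 0.00], [0.40, -0.21, 0.01]]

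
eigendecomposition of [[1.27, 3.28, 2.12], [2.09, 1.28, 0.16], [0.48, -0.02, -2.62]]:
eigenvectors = [[-0.79, -0.72, -0.58], [-0.61, 0.66, 0.26], [-0.06, -0.23, 0.77]]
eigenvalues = [3.98, -1.06, -2.99]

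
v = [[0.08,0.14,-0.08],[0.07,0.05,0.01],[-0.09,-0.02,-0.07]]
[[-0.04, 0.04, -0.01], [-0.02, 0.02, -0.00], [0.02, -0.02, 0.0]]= v@[[-0.16, 0.32, -0.13], [-0.2, -0.02, 0.08], [-0.05, -0.17, 0.11]]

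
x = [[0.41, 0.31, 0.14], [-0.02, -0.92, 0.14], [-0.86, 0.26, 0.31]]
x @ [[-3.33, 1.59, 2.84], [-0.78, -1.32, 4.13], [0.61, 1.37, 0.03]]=[[-1.52,0.43,2.45],[0.87,1.37,-3.85],[2.85,-1.29,-1.36]]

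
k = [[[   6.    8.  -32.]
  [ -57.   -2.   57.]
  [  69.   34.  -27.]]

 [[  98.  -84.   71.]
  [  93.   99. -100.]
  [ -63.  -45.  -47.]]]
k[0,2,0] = 69.0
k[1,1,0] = 93.0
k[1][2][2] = -47.0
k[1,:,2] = [71.0, -100.0, -47.0]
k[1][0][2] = 71.0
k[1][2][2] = -47.0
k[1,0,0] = 98.0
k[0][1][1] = -2.0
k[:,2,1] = [34.0, -45.0]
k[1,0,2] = 71.0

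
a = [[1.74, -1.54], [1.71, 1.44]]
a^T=[[1.74, 1.71],[-1.54, 1.44]]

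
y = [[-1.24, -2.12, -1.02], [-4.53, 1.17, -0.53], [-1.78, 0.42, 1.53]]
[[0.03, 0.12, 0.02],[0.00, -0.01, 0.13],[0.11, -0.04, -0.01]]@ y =[[-0.62, 0.09, -0.06], [-0.19, 0.04, 0.2], [0.06, -0.28, -0.11]]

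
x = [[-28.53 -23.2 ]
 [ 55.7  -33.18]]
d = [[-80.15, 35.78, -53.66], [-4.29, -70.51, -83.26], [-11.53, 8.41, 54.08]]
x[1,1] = -33.18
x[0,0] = -28.53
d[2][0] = -11.53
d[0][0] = -80.15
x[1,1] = -33.18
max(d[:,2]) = 54.08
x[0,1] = -23.2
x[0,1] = -23.2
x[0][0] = -28.53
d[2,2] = 54.08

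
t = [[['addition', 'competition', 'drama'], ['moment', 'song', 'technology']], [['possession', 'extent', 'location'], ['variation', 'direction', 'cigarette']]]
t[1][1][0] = 'variation'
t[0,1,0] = 'moment'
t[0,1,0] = 'moment'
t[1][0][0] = 'possession'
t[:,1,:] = [['moment', 'song', 'technology'], ['variation', 'direction', 'cigarette']]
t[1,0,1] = 'extent'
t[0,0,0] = 'addition'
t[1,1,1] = 'direction'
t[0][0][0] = 'addition'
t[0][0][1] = 'competition'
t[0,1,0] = 'moment'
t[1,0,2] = 'location'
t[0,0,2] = 'drama'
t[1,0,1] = 'extent'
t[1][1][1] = 'direction'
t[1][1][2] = 'cigarette'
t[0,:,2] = ['drama', 'technology']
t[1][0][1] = 'extent'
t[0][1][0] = 'moment'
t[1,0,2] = 'location'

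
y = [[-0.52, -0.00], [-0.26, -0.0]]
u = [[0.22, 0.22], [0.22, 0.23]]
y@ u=[[-0.11, -0.11], [-0.06, -0.06]]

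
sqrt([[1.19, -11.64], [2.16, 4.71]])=[[1.63, -2.82], [0.52, 2.49]]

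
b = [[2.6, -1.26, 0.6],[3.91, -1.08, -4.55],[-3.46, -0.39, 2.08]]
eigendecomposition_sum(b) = [[1.31+1.32j, -0.49+0.01j, 0.47-1.02j], [1.99-2.06j, 0.03+0.75j, -1.58-0.70j], [(-1.72+1.62j), (-0-0.62j), 1.27+0.63j]] + [[1.31-1.32j, (-0.49-0.01j), 0.47+1.02j], [1.99+2.06j, 0.03-0.75j, (-1.58+0.7j)], [-1.72-1.62j, -0.00+0.62j, 1.27-0.63j]] + [[-0.02+0.00j, -0.29-0.00j, (-0.35-0j)], [-0.08+0.00j, (-1.15-0j), -1.39-0.00j], [(-0.03+0j), (-0.39-0j), (-0.47-0j)]]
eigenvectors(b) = [[-0.01+0.45j,  -0.01-0.45j,  0.23+0.00j], [0.69+0.00j,  0.69-0.00j,  0.92+0.00j], [(-0.57-0.02j),  -0.57+0.02j,  0.31+0.00j]]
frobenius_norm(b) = 7.89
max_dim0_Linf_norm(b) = 4.55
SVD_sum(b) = [[1.36, -0.23, -1.12], [4.59, -0.79, -3.79], [-2.98, 0.52, 2.47]] + [[1.35, -0.69, 1.77], [-0.51, 0.26, -0.67], [-0.17, 0.09, -0.23]] + [[-0.10,  -0.34,  -0.05], [-0.17,  -0.55,  -0.09], [-0.30,  -1.00,  -0.16]]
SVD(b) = [[-0.24, 0.93, 0.28], [-0.81, -0.35, 0.46], [0.53, -0.12, 0.84]] @ diag([7.378448427662913, 2.5110069064230314, 1.2522152834934286]) @ [[-0.76, 0.13, 0.63], [0.58, -0.30, 0.76], [-0.29, -0.95, -0.15]]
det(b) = -23.20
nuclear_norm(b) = 11.14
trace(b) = 3.60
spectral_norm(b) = 7.38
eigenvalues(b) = [(2.62+2.7j), (2.62-2.7j), (-1.64+0j)]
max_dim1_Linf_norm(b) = 4.55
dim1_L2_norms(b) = [2.95, 6.1, 4.06]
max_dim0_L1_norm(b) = 9.97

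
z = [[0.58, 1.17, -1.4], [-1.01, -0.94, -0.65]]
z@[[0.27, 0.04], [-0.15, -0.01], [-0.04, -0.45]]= [[0.04, 0.64], [-0.11, 0.26]]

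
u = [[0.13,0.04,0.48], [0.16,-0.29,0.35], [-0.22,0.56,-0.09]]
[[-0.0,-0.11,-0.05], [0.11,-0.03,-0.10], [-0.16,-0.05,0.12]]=u @ [[-0.53, -0.16, -0.15], [-0.46, -0.18, 0.15], [0.18, -0.17, -0.08]]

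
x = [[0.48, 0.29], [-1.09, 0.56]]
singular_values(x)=[1.27, 0.46]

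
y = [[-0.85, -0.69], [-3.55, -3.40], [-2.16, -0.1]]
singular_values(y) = [5.31, 1.34]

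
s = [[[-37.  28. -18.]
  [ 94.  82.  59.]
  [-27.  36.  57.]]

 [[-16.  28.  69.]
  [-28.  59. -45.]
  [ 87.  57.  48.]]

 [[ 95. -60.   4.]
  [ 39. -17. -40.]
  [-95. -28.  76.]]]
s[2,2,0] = -95.0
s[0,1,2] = 59.0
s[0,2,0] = -27.0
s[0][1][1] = 82.0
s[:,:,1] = [[28.0, 82.0, 36.0], [28.0, 59.0, 57.0], [-60.0, -17.0, -28.0]]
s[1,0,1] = 28.0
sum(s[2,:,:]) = -26.0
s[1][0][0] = -16.0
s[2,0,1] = -60.0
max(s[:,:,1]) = 82.0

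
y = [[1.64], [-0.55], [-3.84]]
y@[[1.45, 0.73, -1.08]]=[[2.38, 1.2, -1.77], [-0.80, -0.4, 0.59], [-5.57, -2.8, 4.15]]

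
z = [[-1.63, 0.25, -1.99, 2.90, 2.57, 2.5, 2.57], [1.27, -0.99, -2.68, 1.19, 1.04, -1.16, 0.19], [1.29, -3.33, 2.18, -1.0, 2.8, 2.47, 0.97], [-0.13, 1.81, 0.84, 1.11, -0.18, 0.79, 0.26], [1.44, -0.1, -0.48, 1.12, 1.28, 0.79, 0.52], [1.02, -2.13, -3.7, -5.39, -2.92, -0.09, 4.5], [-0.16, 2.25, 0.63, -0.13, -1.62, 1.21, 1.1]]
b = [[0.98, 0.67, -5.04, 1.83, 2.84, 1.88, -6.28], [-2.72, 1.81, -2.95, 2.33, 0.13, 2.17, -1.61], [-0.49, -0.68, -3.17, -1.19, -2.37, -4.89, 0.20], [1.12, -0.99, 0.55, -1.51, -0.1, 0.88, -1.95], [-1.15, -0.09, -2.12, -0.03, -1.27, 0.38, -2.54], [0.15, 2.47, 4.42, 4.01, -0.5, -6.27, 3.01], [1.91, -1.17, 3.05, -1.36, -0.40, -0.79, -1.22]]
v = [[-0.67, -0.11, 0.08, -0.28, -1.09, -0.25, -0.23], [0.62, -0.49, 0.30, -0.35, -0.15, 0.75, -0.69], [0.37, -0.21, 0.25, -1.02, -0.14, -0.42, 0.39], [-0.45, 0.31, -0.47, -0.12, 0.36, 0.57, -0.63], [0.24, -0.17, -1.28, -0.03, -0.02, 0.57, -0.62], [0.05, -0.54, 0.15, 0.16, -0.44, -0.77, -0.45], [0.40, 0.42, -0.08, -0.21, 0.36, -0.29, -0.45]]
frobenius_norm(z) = 13.47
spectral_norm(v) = 2.02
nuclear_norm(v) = 8.18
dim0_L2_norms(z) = [3.02, 5.0, 5.56, 6.51, 5.32, 4.05, 5.42]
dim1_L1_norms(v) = [2.71, 3.35, 2.8, 2.91, 2.93, 2.56, 2.21]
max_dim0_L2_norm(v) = 1.46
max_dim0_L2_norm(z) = 6.51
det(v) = 1.32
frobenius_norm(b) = 16.95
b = z @ v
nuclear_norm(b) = 34.51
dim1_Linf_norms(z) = [2.9, 2.68, 3.33, 1.81, 1.44, 5.39, 2.25]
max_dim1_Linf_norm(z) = 5.39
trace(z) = 2.96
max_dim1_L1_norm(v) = 3.35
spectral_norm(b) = 12.46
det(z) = -95.60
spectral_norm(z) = 8.98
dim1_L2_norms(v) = [1.36, 1.38, 1.28, 1.18, 1.56, 1.15, 0.9]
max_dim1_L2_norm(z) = 8.78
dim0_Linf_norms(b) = [2.72, 2.47, 5.04, 4.01, 2.84, 6.27, 6.28]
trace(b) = -10.65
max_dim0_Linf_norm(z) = 5.39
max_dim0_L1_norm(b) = 21.3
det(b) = -125.67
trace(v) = -2.27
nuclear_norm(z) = 28.30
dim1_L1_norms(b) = [19.52, 13.72, 12.99, 7.1, 7.58, 20.83, 9.9]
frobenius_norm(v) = 3.37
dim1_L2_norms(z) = [5.88, 3.7, 5.78, 2.44, 2.47, 8.78, 3.29]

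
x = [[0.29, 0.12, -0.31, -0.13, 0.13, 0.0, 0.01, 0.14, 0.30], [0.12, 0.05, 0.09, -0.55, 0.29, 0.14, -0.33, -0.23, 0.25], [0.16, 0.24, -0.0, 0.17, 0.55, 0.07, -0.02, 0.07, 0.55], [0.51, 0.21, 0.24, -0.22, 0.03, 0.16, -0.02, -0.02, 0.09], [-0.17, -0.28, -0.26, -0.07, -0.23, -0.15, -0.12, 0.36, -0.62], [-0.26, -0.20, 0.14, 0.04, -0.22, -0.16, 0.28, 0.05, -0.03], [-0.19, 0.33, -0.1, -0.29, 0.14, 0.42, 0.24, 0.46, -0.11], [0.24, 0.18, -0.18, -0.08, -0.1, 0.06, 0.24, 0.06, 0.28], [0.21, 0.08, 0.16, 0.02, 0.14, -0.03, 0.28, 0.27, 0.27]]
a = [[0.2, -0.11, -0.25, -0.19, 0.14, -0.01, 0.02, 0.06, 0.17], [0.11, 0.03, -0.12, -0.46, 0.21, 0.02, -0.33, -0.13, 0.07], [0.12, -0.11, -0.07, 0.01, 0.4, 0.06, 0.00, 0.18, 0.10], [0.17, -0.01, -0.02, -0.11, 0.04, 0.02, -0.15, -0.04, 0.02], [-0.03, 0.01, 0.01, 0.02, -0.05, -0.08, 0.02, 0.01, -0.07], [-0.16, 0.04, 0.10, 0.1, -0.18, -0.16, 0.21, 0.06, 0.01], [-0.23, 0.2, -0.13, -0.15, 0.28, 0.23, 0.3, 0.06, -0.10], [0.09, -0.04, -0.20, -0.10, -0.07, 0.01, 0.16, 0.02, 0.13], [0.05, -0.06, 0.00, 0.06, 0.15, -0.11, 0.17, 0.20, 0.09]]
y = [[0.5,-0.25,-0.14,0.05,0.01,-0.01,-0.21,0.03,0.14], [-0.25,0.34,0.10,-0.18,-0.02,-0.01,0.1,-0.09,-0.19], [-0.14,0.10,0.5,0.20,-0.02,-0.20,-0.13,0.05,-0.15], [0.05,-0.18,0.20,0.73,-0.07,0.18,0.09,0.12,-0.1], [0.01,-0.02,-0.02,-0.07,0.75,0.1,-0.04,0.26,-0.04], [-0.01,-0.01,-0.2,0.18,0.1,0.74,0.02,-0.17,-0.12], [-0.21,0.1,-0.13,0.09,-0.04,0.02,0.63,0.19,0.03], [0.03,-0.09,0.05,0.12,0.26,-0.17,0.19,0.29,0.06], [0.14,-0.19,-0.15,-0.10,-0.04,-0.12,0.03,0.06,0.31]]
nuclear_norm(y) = 4.79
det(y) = 0.00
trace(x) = 0.30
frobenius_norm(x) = 2.13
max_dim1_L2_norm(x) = 0.89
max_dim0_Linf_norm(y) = 0.75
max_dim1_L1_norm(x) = 2.28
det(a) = -0.00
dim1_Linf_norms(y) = [0.5, 0.34, 0.5, 0.73, 0.75, 0.74, 0.63, 0.29, 0.31]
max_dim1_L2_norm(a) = 0.64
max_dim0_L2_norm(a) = 0.6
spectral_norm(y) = 0.98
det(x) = -0.00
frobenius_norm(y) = 2.01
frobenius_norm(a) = 1.30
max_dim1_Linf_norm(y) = 0.75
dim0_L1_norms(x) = [2.15, 1.69, 1.48, 1.57, 1.83, 1.19, 1.54, 1.66, 2.5]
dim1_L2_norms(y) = [0.63, 0.52, 0.63, 0.82, 0.81, 0.82, 0.72, 0.5, 0.45]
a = x @ y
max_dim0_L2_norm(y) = 0.82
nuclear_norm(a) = 2.86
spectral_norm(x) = 1.43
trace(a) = 0.25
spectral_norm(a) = 0.86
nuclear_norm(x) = 5.14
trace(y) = 4.79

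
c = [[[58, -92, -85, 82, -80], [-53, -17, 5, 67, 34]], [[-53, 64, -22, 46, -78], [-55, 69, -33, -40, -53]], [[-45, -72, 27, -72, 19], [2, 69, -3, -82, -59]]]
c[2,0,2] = 27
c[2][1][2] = -3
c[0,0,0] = 58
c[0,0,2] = -85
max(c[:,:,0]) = 58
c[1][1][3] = -40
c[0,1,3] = 67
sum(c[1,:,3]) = 6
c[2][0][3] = -72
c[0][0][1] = -92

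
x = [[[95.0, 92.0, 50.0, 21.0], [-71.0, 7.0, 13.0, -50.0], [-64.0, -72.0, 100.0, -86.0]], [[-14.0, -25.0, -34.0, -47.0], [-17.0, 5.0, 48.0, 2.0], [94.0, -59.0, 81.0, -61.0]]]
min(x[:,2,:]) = -86.0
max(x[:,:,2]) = 100.0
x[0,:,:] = [[95.0, 92.0, 50.0, 21.0], [-71.0, 7.0, 13.0, -50.0], [-64.0, -72.0, 100.0, -86.0]]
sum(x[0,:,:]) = 35.0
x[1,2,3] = -61.0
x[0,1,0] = -71.0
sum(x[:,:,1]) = -52.0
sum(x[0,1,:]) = -101.0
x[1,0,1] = -25.0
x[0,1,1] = 7.0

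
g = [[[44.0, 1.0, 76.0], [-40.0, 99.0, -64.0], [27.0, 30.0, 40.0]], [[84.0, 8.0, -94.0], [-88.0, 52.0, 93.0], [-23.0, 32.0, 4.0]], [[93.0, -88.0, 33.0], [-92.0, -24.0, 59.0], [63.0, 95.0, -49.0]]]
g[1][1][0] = -88.0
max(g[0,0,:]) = 76.0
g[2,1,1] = -24.0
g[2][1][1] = -24.0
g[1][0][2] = -94.0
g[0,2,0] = 27.0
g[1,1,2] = 93.0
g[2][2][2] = -49.0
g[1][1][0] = -88.0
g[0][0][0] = 44.0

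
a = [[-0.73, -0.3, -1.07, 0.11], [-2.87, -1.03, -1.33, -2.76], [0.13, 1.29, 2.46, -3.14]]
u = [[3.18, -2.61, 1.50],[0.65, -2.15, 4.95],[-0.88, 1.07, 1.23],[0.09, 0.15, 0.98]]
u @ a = [[5.36, 3.67, 3.76, 2.84], [6.34, 8.41, 14.34, -9.54], [-2.27, 0.75, 2.54, -6.91], [-0.37, 1.08, 2.11, -3.48]]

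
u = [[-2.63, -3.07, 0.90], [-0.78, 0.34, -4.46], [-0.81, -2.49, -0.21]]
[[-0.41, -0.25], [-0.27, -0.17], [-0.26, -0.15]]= u@[[0.09, 0.06], [0.07, 0.04], [0.05, 0.03]]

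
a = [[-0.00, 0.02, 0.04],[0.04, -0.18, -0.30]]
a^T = [[-0.00, 0.04], [0.02, -0.18], [0.04, -0.3]]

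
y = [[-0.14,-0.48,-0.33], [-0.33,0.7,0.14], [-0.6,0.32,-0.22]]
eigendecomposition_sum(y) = [[-0.32,-0.06,-0.23], [-0.03,-0.01,-0.02], [-0.43,-0.08,-0.31]] + [[0.00, 0.0, -0.0], [0.0, 0.0, -0.0], [-0.00, -0.0, 0.00]] + [[0.18, -0.42, -0.10], [-0.3, 0.71, 0.16], [-0.17, 0.40, 0.09]]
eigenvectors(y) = [[0.59,0.49,0.46], [0.06,0.39,-0.77], [0.80,-0.78,-0.44]]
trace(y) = 0.34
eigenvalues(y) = [-0.64, 0.0, 0.98]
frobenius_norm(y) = 1.22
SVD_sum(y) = [[0.19, -0.32, -0.04],[-0.40, 0.67, 0.08],[-0.28, 0.48, 0.06]] + [[-0.33, -0.16, -0.29],  [0.07, 0.03, 0.06],  [-0.32, -0.15, -0.28]] + [[0.0,0.0,-0.0], [0.00,0.00,-0.0], [-0.0,-0.0,0.00]]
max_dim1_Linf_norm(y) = 0.7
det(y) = -0.00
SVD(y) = [[0.36,0.71,-0.60], [-0.76,-0.15,-0.63], [-0.54,0.68,0.49]] @ diag([1.0284820528980654, 0.6560666313689446, 0.0011144822951221454]) @ [[0.51,-0.85,-0.10], [-0.70,-0.35,-0.62], [-0.49,-0.39,0.78]]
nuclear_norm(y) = 1.69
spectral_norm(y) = 1.03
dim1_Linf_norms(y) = [0.48, 0.7, 0.6]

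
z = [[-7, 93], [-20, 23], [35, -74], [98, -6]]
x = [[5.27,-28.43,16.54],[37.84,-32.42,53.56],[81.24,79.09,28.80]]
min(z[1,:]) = -20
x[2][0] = 81.24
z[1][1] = 23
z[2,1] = -74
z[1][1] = 23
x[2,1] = 79.09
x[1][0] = 37.84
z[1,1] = 23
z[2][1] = -74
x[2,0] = 81.24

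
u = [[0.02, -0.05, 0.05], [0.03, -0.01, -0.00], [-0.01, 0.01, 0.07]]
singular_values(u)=[0.09, 0.05, 0.02]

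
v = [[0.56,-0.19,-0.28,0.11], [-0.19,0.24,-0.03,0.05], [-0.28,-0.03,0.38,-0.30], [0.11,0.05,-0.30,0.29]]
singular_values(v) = [0.9, 0.46, 0.1, 0.0]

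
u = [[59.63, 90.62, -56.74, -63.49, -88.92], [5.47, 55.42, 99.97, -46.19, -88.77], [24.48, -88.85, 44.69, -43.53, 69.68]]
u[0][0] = 59.63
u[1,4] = -88.77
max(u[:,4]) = 69.68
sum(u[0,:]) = -58.90000000000001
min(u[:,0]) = 5.47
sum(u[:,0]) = 89.58000000000001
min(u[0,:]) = -88.92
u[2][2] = 44.69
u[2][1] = -88.85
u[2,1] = -88.85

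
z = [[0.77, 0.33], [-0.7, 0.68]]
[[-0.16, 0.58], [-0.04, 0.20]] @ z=[[-0.53, 0.34],  [-0.17, 0.12]]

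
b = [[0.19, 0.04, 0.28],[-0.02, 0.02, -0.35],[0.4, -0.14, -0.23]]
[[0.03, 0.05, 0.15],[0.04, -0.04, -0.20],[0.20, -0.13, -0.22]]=b @ [[0.39,-0.06,-0.14], [-0.06,0.52,0.15], [-0.14,0.15,0.60]]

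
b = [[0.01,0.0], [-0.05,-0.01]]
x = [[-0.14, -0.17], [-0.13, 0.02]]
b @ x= [[-0.0,-0.00],[0.01,0.01]]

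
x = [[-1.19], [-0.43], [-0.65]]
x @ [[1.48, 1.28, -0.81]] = [[-1.76, -1.52, 0.96], [-0.64, -0.55, 0.35], [-0.96, -0.83, 0.53]]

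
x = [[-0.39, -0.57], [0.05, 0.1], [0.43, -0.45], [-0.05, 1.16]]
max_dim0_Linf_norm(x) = 1.16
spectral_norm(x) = 1.37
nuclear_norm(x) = 1.96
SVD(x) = [[0.41, 0.68], [-0.07, -0.09], [0.33, -0.72], [-0.85, 0.05]] @ diag([1.3723629058151368, 0.5844827240754288]) @ [[0.02, -1.0],[-1.0, -0.02]]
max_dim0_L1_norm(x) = 2.28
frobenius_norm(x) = 1.49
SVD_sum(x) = [[0.01, -0.56], [-0.0, 0.1], [0.01, -0.46], [-0.02, 1.16]] + [[-0.40, -0.01], [0.05, 0.00], [0.42, 0.01], [-0.03, -0.00]]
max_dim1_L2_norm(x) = 1.16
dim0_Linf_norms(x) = [0.43, 1.16]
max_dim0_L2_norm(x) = 1.37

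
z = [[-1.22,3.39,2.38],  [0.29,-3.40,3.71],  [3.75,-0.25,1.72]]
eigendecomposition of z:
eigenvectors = [[(0.55+0j), (0.67+0j), 0.67-0.00j],[0.38+0.00j, (-0.19+0.57j), -0.19-0.57j],[(0.75+0j), -0.41-0.15j, (-0.41+0.15j)]]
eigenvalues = [(4.35+0j), (-3.63+2.37j), (-3.63-2.37j)]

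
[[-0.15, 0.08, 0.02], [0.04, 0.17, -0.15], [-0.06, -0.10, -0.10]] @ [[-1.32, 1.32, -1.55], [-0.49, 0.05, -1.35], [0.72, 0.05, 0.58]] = [[0.17,-0.19,0.14], [-0.24,0.05,-0.38], [0.06,-0.09,0.17]]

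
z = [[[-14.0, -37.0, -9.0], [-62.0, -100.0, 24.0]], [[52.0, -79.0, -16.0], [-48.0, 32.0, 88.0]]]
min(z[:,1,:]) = -100.0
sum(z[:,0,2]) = -25.0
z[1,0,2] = -16.0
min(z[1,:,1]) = -79.0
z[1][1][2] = 88.0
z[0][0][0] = -14.0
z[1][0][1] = -79.0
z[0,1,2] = 24.0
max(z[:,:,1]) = 32.0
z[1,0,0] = 52.0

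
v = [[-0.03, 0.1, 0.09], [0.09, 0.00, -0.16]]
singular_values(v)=[0.21, 0.09]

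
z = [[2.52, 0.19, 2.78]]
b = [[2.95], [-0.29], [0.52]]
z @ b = [[8.82]]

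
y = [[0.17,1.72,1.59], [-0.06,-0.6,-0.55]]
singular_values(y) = [2.49, 0.0]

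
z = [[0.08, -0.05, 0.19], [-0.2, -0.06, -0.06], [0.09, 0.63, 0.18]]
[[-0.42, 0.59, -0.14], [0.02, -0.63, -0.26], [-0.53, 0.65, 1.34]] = z @ [[0.75, 2.51, 0.80], [-0.21, 0.08, 2.16], [-2.56, 2.09, -0.51]]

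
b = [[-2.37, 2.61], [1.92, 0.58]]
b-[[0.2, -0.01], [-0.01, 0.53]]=[[-2.57, 2.62], [1.93, 0.05]]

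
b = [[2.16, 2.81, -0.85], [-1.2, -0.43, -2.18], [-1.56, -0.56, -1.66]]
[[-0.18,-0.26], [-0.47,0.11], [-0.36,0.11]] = b @ [[0.01, -0.00], [-0.01, -0.10], [0.21, -0.03]]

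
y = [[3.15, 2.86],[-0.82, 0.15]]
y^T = [[3.15,  -0.82],[2.86,  0.15]]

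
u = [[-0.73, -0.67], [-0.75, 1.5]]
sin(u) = [[-0.67,-0.46], [-0.51,0.85]]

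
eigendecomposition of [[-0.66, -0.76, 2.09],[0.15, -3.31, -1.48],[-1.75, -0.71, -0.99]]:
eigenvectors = [[-0.74+0.00j, (-0.74-0j), 0.05+0.00j], [0.12+0.25j, 0.12-0.25j, 0.96+0.00j], [(0.03-0.61j), 0.03+0.61j, 0.28+0.00j]]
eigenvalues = [(-0.61+1.97j), (-0.61-1.97j), (-3.73+0j)]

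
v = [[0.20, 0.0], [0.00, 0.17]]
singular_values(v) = [0.2, 0.17]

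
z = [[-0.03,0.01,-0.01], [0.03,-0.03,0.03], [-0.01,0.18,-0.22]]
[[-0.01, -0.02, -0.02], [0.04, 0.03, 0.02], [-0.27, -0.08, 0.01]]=z@[[-0.12,0.62,0.77], [-0.81,0.39,-0.44], [0.58,0.67,-0.46]]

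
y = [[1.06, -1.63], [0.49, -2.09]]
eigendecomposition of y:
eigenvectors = [[0.99,0.49], [0.17,0.87]]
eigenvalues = [0.78, -1.81]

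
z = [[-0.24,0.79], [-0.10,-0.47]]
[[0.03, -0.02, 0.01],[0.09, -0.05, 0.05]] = z @ [[-0.46,0.24,-0.26],[-0.1,0.05,-0.06]]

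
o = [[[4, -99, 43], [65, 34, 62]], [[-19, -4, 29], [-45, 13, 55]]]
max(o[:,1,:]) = 65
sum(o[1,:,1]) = 9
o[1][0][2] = 29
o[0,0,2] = 43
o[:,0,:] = [[4, -99, 43], [-19, -4, 29]]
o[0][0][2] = 43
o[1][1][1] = 13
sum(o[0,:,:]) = 109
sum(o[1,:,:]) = 29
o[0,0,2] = 43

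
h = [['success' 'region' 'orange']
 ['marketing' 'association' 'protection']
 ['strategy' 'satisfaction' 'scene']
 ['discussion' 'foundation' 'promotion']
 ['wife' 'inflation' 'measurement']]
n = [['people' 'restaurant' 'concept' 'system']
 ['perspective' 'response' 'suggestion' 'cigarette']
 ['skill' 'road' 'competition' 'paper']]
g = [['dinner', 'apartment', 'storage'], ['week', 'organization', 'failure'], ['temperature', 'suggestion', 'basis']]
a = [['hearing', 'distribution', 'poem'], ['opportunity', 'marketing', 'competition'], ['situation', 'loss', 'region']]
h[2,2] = 'scene'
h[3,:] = ['discussion', 'foundation', 'promotion']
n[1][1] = 'response'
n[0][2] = 'concept'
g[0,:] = ['dinner', 'apartment', 'storage']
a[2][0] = 'situation'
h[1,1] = 'association'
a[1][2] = 'competition'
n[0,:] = ['people', 'restaurant', 'concept', 'system']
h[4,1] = 'inflation'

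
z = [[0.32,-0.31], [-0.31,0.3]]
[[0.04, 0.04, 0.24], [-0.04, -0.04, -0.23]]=z @ [[0.28,0.23,1.54], [0.15,0.12,0.82]]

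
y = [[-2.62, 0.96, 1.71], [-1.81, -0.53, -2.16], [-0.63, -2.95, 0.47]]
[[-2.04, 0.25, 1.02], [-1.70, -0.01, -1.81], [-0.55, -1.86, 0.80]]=y @ [[0.84,0.02,0.08], [0.02,0.60,-0.16], [0.08,-0.16,0.81]]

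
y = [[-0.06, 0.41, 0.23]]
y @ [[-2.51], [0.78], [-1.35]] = [[0.16]]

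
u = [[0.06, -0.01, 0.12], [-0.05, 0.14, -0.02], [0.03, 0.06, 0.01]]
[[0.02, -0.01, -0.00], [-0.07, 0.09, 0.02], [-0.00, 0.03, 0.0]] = u @ [[0.59, -0.28, -0.14], [-0.28, 0.54, 0.11], [-0.14, 0.11, 0.04]]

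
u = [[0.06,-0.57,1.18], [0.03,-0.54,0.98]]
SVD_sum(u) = [[0.05, -0.60, 1.17],[0.04, -0.51, 1.00]] + [[0.01, 0.03, 0.01], [-0.01, -0.03, -0.02]]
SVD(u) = [[-0.76, -0.65], [-0.65, 0.76]] @ diag([1.723791706278091, 0.04839579906219789]) @ [[-0.04,0.45,-0.89], [-0.33,-0.85,-0.42]]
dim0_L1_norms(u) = [0.09, 1.11, 2.16]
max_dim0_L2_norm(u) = 1.53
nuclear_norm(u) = 1.77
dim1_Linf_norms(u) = [1.18, 0.98]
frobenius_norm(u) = 1.72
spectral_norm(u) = 1.72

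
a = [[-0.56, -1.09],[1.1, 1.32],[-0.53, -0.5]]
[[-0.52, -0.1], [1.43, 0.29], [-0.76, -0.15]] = a @ [[1.9, 0.38], [-0.5, -0.10]]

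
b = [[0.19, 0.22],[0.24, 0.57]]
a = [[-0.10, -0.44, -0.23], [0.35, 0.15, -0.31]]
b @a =[[0.06, -0.05, -0.11], [0.18, -0.02, -0.23]]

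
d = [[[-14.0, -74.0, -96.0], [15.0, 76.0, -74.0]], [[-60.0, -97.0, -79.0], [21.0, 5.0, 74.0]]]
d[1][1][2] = 74.0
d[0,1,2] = -74.0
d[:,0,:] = [[-14.0, -74.0, -96.0], [-60.0, -97.0, -79.0]]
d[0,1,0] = 15.0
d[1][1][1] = 5.0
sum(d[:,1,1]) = 81.0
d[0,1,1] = 76.0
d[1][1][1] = 5.0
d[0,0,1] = -74.0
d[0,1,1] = 76.0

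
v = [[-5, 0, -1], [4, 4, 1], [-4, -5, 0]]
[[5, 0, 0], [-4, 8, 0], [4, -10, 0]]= v @ [[-1, 0, 0], [0, 2, 0], [0, 0, 0]]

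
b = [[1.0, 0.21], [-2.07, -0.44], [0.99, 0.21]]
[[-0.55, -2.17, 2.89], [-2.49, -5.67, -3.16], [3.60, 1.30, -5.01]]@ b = [[6.80, 1.45], [6.12, 1.31], [-4.05, -0.87]]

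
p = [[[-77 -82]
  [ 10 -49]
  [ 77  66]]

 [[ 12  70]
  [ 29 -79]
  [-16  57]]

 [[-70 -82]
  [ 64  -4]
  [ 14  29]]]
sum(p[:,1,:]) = -29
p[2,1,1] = -4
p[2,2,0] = 14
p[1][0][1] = 70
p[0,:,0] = [-77, 10, 77]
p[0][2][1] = 66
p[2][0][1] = -82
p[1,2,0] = -16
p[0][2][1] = 66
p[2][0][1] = -82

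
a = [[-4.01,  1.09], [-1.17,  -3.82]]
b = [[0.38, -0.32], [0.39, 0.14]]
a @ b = [[-1.10, 1.44], [-1.93, -0.16]]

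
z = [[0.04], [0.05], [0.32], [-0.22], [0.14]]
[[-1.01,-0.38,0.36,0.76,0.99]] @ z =[[0.03]]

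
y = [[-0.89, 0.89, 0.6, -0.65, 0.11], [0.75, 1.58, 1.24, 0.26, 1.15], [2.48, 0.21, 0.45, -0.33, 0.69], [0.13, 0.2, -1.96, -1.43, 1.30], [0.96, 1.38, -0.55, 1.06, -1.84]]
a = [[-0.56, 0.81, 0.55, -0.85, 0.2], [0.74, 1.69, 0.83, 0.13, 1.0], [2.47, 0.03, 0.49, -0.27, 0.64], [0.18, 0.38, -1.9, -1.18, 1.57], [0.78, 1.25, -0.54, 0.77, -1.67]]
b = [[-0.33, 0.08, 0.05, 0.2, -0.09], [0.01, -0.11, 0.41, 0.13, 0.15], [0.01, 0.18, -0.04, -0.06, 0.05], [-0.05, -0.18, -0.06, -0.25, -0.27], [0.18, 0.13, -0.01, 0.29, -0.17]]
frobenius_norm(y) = 5.53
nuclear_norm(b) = 1.82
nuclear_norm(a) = 10.99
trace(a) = -1.23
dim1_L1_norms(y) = [3.14, 4.98, 4.16, 5.02, 5.79]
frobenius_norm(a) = 5.24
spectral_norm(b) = 0.55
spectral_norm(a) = 3.10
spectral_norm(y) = 3.27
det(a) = -31.84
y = b + a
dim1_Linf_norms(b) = [0.33, 0.41, 0.18, 0.27, 0.29]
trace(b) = -0.90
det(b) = 0.00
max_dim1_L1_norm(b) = 0.81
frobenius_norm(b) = 0.87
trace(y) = -2.13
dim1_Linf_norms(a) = [0.85, 1.69, 2.47, 1.9, 1.67]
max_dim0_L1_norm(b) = 0.93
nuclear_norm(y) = 11.49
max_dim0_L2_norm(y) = 2.91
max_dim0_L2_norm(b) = 0.46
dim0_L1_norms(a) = [4.73, 4.16, 4.31, 3.2, 5.08]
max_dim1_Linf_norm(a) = 2.47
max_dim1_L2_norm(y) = 2.76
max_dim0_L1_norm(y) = 5.21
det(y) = -34.98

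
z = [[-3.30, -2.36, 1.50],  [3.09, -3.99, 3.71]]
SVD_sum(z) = [[0.5, -0.95, 0.85], [2.25, -4.30, 3.85]] + [[-3.8,-1.41,0.65], [0.84,0.31,-0.14]]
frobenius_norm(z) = 7.61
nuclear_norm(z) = 10.55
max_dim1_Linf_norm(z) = 3.99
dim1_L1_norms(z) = [7.16, 10.79]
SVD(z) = [[0.22, 0.98], [0.98, -0.22]] @ diag([6.3476662036372264, 4.201075310822429]) @ [[0.36, -0.69, 0.62], [-0.93, -0.34, 0.16]]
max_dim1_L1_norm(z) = 10.79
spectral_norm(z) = 6.35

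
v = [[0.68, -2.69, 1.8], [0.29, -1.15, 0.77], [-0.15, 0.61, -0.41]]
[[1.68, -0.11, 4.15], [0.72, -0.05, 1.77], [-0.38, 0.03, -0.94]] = v @ [[0.59, 1.32, 0.49],[0.16, 0.14, -0.97],[0.95, -0.35, 0.67]]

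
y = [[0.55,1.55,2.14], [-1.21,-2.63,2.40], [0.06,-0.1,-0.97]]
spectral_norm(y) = 3.82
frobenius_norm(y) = 4.73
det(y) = 0.54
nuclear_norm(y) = 6.66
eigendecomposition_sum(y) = [[0.16+0.00j, (0.07+0j), (0.45+0j)], [(-0.06+0j), -0.03-0.00j, -0.16+0.00j], [(0.01+0j), (0.01+0j), 0.04+0.00j]] + [[0.19+0.59j, 0.74+0.74j, (0.84-3.8j)], [(-0.58-0.57j), (-1.3-0.42j), 1.28+4.92j], [0.02-0.12j, (-0.05-0.2j), (-0.5+0.56j)]] + [[(0.19-0.59j), 0.74-0.74j, (0.84+3.8j)], [-0.58+0.57j, -1.30+0.42j, (1.28-4.92j)], [0.02+0.12j, (-0.05+0.2j), (-0.5-0.56j)]]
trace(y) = -3.05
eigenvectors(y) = [[(0.94+0j), (0.54+0.28j), 0.54-0.28j],[-0.34+0.00j, -0.79+0.00j, -0.79-0.00j],[(0.08+0j), (-0.06-0.1j), -0.06+0.10j]]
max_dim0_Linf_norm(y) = 2.63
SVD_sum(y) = [[-0.12, -0.25, 0.29],[-1.11, -2.35, 2.69],[0.19, 0.41, -0.47]] + [[0.66, 1.81, 1.85], [-0.1, -0.28, -0.29], [-0.18, -0.49, -0.50]] + [[0.01, -0.01, 0.0], [0.01, -0.00, 0.00], [0.04, -0.02, 0.0]]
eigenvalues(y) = [(0.17+0j), (-1.61+0.72j), (-1.61-0.72j)]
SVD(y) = [[0.1, -0.95, 0.28], [0.98, 0.15, 0.14], [-0.17, 0.26, 0.95]] @ diag([3.8152315713396674, 2.796710107045207, 0.050205918020085435]) @ [[-0.3,-0.63,0.72], [-0.25,-0.68,-0.69], [0.92,-0.38,0.05]]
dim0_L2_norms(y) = [1.33, 3.05, 3.36]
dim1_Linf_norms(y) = [2.14, 2.63, 0.97]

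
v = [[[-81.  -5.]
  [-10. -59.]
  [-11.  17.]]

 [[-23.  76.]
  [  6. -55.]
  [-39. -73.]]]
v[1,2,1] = -73.0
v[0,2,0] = -11.0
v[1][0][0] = -23.0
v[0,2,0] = -11.0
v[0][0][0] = -81.0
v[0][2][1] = 17.0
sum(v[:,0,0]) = -104.0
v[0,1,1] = -59.0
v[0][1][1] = -59.0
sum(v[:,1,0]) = -4.0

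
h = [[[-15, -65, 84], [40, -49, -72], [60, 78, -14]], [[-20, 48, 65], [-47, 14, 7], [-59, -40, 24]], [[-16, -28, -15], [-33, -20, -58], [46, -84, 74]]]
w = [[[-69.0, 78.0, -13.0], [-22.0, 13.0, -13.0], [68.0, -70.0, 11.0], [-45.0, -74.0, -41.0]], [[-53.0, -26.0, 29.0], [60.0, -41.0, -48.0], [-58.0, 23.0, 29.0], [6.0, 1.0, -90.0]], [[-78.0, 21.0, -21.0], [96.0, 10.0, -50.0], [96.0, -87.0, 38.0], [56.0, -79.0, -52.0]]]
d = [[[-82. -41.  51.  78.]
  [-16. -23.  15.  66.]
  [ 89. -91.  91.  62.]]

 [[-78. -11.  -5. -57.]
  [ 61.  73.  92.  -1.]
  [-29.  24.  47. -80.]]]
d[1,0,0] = -78.0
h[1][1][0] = -47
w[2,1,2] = -50.0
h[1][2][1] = -40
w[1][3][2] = -90.0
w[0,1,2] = -13.0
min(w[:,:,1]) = -87.0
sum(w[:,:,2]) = -221.0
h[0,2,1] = 78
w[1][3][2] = -90.0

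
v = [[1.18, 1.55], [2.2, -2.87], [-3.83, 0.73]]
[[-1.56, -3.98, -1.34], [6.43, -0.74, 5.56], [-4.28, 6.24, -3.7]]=v @ [[0.81, -1.85, 0.70], [-1.62, -1.16, -1.40]]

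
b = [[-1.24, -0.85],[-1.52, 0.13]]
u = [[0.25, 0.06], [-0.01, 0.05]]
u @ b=[[-0.4, -0.2], [-0.06, 0.02]]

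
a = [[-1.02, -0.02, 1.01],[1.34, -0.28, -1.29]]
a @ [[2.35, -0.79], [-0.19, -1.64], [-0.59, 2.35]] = [[-2.99,3.21],  [3.96,-3.63]]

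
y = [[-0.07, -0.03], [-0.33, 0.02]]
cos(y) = [[0.99, -0.0], [-0.01, 0.99]]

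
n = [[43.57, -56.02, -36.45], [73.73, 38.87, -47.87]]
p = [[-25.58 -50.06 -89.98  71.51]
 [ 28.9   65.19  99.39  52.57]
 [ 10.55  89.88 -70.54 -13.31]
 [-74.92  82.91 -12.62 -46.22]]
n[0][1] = -56.02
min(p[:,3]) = -46.22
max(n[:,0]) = 73.73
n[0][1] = -56.02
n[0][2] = -36.45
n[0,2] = -36.45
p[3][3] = -46.22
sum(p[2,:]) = 16.579999999999984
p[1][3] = 52.57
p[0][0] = -25.58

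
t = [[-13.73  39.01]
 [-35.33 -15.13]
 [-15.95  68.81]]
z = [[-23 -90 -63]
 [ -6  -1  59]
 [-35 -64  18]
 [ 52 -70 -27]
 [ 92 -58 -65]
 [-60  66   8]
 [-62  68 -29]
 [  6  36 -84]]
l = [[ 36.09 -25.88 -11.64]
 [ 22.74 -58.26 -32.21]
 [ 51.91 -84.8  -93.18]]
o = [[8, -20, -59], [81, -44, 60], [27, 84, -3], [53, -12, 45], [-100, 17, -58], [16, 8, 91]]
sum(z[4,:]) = -31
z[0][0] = -23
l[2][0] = 51.91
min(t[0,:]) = -13.73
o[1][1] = -44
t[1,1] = -15.13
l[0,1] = -25.88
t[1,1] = -15.13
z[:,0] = [-23, -6, -35, 52, 92, -60, -62, 6]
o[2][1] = 84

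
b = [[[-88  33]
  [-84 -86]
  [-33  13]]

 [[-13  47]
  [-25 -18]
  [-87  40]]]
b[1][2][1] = 40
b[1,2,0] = -87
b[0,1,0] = -84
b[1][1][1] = -18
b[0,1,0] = -84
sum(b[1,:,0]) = -125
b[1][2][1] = 40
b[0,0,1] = 33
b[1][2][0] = -87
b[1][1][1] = -18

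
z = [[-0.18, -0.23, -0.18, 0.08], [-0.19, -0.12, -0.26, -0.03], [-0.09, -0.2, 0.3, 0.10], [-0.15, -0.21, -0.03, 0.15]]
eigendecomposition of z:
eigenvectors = [[0.63, 0.07, 0.73, 0.58], [0.63, 0.4, -0.63, -0.21], [0.20, -0.88, -0.14, -0.32], [0.41, -0.25, -0.23, 0.72]]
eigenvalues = [-0.41, 0.43, 0.03, 0.11]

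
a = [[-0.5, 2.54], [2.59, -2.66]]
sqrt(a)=[[0.76+0.64j, 0.50-0.95j], [(0.51-0.97j), 0.34+1.45j]]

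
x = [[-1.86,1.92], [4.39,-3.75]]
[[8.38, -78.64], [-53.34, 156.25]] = x @ [[-48.83, 3.5],  [-42.94, -37.57]]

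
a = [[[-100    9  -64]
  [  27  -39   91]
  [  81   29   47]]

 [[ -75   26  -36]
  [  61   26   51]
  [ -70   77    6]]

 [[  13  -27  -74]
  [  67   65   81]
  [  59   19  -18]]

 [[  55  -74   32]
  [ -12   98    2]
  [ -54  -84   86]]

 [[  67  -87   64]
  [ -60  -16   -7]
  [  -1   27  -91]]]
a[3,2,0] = -54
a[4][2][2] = -91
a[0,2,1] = 29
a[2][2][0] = 59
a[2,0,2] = -74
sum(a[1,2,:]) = 13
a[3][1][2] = 2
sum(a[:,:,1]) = 49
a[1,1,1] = 26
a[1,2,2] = 6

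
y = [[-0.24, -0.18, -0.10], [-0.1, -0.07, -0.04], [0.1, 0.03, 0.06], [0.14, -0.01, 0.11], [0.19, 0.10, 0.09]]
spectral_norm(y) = 0.45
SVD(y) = [[-0.69, 0.45, -0.56], [-0.28, 0.16, 0.31], [0.26, 0.24, -0.05], [0.34, 0.85, 0.26], [0.51, 0.02, -0.72]] @ diag([0.4525313295904282, 0.11038768277762084, 0.005473137135746862]) @ [[0.81, 0.44, 0.40], [0.20, -0.83, 0.52], [-0.56, 0.34, 0.76]]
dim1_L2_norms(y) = [0.32, 0.13, 0.12, 0.18, 0.23]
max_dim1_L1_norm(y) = 0.52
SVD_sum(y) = [[-0.25, -0.14, -0.12], [-0.10, -0.06, -0.05], [0.09, 0.05, 0.05], [0.12, 0.07, 0.06], [0.19, 0.1, 0.09]] + [[0.01, -0.04, 0.03],[0.00, -0.01, 0.01],[0.01, -0.02, 0.01],[0.02, -0.08, 0.05],[0.00, -0.0, 0.0]] + [[0.0, -0.00, -0.00], [-0.0, 0.00, 0.0], [0.00, -0.0, -0.00], [-0.0, 0.00, 0.00], [0.00, -0.0, -0.0]]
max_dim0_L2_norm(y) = 0.37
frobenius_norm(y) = 0.47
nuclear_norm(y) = 0.57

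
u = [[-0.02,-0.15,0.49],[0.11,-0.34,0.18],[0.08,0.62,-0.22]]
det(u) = 0.042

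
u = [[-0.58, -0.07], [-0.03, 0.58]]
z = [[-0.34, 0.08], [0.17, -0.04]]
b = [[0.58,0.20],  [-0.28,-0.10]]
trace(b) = 0.48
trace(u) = 0.00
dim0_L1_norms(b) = [0.86, 0.3]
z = b @ u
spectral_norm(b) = 0.68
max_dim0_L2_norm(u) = 0.58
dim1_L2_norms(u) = [0.58, 0.58]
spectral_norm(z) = 0.39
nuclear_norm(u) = 1.16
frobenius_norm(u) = 0.82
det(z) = 0.00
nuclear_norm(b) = 0.68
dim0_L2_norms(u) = [0.58, 0.58]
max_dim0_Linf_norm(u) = 0.58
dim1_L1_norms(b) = [0.78, 0.38]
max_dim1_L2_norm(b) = 0.61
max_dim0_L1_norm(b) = 0.86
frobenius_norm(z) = 0.39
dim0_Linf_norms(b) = [0.58, 0.2]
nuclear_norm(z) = 0.39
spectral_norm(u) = 0.60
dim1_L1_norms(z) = [0.42, 0.21]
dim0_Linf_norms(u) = [0.58, 0.58]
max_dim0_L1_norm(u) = 0.65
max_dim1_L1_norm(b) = 0.78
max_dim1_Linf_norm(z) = 0.34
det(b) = -0.00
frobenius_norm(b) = 0.68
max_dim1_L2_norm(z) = 0.35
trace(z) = -0.38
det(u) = -0.34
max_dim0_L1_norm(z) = 0.51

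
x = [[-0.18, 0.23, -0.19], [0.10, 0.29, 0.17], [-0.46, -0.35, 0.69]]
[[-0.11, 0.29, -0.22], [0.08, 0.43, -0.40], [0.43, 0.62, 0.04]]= x@ [[-0.05,-0.96,0.16], [-0.04,1.27,-1.18], [0.57,0.90,-0.43]]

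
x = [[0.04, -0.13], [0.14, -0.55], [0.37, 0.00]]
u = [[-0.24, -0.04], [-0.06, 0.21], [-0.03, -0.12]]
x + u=[[-0.2, -0.17],[0.08, -0.34],[0.34, -0.12]]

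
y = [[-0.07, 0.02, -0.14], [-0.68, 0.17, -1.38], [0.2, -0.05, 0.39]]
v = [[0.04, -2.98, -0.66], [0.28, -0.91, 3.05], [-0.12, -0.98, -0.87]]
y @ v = [[0.02, 0.33, 0.23], [0.19, 3.22, 2.17], [-0.05, -0.93, -0.62]]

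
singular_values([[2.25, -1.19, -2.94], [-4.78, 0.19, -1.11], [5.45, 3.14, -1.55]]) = [7.95, 3.27, 2.71]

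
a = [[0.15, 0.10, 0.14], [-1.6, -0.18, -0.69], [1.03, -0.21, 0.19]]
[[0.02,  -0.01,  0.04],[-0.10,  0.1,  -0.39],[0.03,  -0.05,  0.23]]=a @ [[0.02, -0.07, 0.19], [0.03, -0.07, -0.04], [0.09, 0.04, 0.13]]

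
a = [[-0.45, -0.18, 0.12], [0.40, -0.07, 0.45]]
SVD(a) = [[-0.52, 0.85], [0.85, 0.52]] @ diag([0.6604568760013949, 0.42484904959582753]) @ [[0.87, 0.05, 0.49],[-0.42, -0.45, 0.79]]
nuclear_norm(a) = 1.09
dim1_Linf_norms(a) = [0.45, 0.45]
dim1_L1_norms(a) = [0.75, 0.92]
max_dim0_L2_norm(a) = 0.6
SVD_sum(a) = [[-0.30, -0.02, -0.17], [0.49, 0.03, 0.28]] + [[-0.15, -0.16, 0.29], [-0.09, -0.1, 0.17]]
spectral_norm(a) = 0.66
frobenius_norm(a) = 0.79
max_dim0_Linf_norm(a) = 0.45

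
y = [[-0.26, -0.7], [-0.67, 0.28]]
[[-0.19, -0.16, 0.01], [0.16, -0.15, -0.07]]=y @ [[-0.11, 0.28, 0.08],[0.31, 0.13, -0.05]]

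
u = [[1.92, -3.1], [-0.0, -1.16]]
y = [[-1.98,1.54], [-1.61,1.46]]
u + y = [[-0.06, -1.56], [-1.61, 0.3]]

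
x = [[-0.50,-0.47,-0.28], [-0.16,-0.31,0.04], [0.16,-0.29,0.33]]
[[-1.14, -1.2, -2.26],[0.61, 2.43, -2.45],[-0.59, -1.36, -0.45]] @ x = [[0.4, 1.56, -0.47],[-1.09, -0.33, -0.88],[0.44, 0.83, -0.04]]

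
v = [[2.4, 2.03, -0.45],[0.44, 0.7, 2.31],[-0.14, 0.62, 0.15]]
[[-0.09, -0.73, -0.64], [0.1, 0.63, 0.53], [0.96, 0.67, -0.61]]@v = [[-0.45, -1.09, -1.74], [0.44, 0.97, 1.49], [2.68, 2.04, 1.02]]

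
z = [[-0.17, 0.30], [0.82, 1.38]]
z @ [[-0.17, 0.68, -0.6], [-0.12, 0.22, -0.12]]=[[-0.01, -0.05, 0.07], [-0.30, 0.86, -0.66]]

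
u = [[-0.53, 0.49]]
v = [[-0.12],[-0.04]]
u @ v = [[0.04]]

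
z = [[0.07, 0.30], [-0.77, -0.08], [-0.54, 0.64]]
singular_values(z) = [1.01, 0.61]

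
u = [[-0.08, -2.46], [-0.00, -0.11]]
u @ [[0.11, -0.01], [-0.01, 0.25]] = [[0.02, -0.61], [0.00, -0.03]]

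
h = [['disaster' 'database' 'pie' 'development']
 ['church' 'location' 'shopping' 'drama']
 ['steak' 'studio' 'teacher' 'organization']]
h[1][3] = 'drama'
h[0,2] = 'pie'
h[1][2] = 'shopping'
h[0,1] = 'database'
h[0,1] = 'database'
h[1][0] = 'church'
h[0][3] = 'development'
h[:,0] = ['disaster', 'church', 'steak']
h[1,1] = 'location'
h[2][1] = 'studio'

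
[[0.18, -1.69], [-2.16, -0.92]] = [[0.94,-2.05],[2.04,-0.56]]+[[-0.76, 0.36],  [-4.2, -0.36]]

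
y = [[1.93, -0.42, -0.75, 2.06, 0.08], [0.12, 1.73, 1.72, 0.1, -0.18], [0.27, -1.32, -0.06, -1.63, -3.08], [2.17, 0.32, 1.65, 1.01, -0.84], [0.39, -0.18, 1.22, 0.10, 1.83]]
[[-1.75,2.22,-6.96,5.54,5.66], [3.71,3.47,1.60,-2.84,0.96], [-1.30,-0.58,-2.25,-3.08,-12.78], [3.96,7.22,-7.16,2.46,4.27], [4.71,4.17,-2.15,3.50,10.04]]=y@[[0.65, 2.83, -3.57, 1.97, 1.67], [-0.17, 0.41, 1.26, -1.34, -0.87], [2.41, 1.54, -0.12, -0.30, 1.64], [-0.65, -0.96, 0.19, 0.40, 1.45], [0.85, 0.74, -0.22, 1.54, 3.87]]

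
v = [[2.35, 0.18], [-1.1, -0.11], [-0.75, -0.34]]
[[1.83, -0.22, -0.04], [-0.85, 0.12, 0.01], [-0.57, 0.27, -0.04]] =v @[[0.78, -0.04, -0.03],  [-0.04, -0.71, 0.18]]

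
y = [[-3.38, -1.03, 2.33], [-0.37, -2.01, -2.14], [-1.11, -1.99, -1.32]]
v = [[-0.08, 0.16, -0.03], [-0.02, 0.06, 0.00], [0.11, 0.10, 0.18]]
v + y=[[-3.46, -0.87, 2.30], [-0.39, -1.95, -2.14], [-1.0, -1.89, -1.14]]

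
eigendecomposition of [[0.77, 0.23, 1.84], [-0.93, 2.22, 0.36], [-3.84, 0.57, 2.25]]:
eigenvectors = [[0.16-0.54j, 0.16+0.54j, -0.15+0.00j], [0.17-0.10j, (0.17+0.1j), -0.99+0.00j], [0.80+0.00j, 0.80-0.00j, 0.02+0.00j]]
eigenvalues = [(1.58+2.54j), (1.58-2.54j), (2.08+0j)]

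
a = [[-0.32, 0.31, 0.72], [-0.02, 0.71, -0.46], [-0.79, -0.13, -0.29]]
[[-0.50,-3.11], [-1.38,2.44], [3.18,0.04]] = a @ [[-3.23, 1.31], [-2.67, 0.83], [-0.98, -4.09]]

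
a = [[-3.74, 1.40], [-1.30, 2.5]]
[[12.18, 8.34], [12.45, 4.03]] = a @[[-1.73,-2.02], [4.08,0.56]]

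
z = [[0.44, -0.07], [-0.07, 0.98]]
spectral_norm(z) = 0.99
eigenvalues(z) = [0.43, 0.99]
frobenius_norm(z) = 1.08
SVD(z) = [[-0.13,  0.99], [0.99,  0.13]] @ diag([0.9889265136196271, 0.4310734863803729]) @ [[-0.13, 0.99], [0.99, 0.13]]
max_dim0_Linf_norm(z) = 0.98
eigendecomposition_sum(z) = [[0.42, 0.05],  [0.05, 0.01]] + [[0.02,-0.12], [-0.12,0.97]]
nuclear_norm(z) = 1.42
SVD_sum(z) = [[0.02,-0.12], [-0.12,0.97]] + [[0.42,0.05], [0.05,0.01]]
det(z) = 0.43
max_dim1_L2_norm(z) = 0.98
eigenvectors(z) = [[-0.99, 0.13], [-0.13, -0.99]]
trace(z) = 1.42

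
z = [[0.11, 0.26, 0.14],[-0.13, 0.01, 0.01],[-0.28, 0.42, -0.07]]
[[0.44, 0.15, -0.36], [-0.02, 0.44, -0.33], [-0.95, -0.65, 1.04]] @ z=[[0.13, -0.04, 0.09],[0.03, -0.14, 0.02],[-0.31, 0.18, -0.21]]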